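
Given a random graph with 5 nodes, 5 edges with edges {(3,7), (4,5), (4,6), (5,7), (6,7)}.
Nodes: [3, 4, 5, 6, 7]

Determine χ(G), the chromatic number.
Clique number ω(G) = 2 (lower bound: χ ≥ ω).
The graph is bipartite (no odd cycle), so 2 colors suffice: χ(G) = 2.
A valid 2-coloring: color 1: [4, 7]; color 2: [3, 5, 6].

χ(G) = 2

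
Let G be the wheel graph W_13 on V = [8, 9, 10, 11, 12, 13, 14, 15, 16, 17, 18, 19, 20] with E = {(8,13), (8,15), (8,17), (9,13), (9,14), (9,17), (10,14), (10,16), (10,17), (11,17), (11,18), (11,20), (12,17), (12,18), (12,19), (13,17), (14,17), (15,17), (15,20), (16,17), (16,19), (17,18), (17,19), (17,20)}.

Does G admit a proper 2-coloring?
The clique on vertices [8, 13, 17] has size 3 > 2, so it alone needs 3 colors.

No, G is not 2-colorable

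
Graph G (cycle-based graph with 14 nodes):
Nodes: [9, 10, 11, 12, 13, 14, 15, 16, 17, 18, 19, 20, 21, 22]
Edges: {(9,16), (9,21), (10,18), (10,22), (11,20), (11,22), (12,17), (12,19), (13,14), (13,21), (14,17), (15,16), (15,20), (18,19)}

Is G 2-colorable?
Yes, G is 2-colorable

A valid 2-coloring: color 1: [9, 10, 11, 13, 15, 17, 19]; color 2: [12, 14, 16, 18, 20, 21, 22].
(χ(G) = 2 ≤ 2.)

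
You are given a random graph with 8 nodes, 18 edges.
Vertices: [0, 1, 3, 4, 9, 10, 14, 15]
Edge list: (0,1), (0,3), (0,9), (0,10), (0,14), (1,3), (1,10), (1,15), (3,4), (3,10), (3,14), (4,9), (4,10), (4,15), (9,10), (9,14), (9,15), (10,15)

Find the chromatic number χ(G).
Clique number ω(G) = 4 (lower bound: χ ≥ ω).
The clique on [0, 1, 3, 10] has size 4, forcing χ ≥ 4, and the coloring below uses 4 colors, so χ(G) = 4.
A valid 4-coloring: color 1: [10, 14]; color 2: [3, 9]; color 3: [0, 15]; color 4: [1, 4].

χ(G) = 4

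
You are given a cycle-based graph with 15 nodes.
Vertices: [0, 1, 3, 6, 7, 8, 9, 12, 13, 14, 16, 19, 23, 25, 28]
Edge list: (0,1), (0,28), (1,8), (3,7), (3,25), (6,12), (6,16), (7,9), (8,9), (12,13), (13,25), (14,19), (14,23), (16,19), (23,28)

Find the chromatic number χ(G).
χ(G) = 3

Clique number ω(G) = 2 (lower bound: χ ≥ ω).
Odd cycle [7, 9, 8, 1, 0, 28, 23, 14, 19, 16, 6, 12, 13, 25, 3] needs 3 colors (χ ≥ 3).
The coloring below uses 3 colors, so χ(G) = 3.
A valid 3-coloring: color 1: [0, 6, 7, 8, 19, 23, 25]; color 2: [1, 3, 9, 12, 14, 16, 28]; color 3: [13].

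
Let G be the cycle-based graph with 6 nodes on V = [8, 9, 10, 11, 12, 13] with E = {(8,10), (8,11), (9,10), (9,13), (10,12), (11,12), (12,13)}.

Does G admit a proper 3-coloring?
Yes, G is 3-colorable

A valid 3-coloring: color 1: [10, 11, 13]; color 2: [8, 9, 12].
(χ(G) = 2 ≤ 3.)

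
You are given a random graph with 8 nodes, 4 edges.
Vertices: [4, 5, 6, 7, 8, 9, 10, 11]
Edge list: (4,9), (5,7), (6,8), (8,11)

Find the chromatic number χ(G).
Clique number ω(G) = 2 (lower bound: χ ≥ ω).
The graph is bipartite (no odd cycle), so 2 colors suffice: χ(G) = 2.
A valid 2-coloring: color 1: [7, 8, 9, 10]; color 2: [4, 5, 6, 11].

χ(G) = 2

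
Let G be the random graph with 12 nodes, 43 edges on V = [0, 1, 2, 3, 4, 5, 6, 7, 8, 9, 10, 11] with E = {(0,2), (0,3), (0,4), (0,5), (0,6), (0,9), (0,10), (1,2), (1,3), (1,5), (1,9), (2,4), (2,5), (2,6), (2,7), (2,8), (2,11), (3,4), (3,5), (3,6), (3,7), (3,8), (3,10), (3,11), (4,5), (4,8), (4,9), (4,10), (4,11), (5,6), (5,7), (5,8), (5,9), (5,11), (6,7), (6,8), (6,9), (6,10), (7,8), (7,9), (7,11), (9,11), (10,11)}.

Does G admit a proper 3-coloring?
No, G is not 3-colorable

The clique on vertices [2, 5, 6, 7, 8] has size 5 > 3, so it alone needs 5 colors.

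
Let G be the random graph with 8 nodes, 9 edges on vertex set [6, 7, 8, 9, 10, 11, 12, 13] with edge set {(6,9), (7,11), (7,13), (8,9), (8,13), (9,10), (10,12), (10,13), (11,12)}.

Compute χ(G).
Clique number ω(G) = 2 (lower bound: χ ≥ ω).
Odd cycle [12, 11, 7, 13, 10] needs 3 colors (χ ≥ 3).
The coloring below uses 3 colors, so χ(G) = 3.
A valid 3-coloring: color 1: [9, 12, 13]; color 2: [6, 8, 10, 11]; color 3: [7].

χ(G) = 3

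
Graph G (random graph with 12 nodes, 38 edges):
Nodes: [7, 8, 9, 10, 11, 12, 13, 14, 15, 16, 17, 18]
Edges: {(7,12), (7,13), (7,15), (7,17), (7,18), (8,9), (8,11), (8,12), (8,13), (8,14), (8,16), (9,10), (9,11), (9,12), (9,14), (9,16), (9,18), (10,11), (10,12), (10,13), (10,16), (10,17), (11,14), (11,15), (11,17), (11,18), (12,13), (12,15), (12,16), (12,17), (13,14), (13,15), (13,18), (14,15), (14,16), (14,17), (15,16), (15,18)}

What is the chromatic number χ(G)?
χ(G) = 4

Clique number ω(G) = 4 (lower bound: χ ≥ ω).
The clique on [7, 13, 15, 18] has size 4, forcing χ ≥ 4, and the coloring below uses 4 colors, so χ(G) = 4.
A valid 4-coloring: color 1: [12, 14, 18]; color 2: [9, 15, 17]; color 3: [11, 13, 16]; color 4: [7, 8, 10].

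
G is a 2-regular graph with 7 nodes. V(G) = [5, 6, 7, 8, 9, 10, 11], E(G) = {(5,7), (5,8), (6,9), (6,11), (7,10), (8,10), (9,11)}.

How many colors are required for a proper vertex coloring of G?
χ(G) = 3

Clique number ω(G) = 3 (lower bound: χ ≥ ω).
The clique on [6, 9, 11] has size 3, forcing χ ≥ 3, and the coloring below uses 3 colors, so χ(G) = 3.
A valid 3-coloring: color 1: [5, 6, 10]; color 2: [7, 8, 11]; color 3: [9].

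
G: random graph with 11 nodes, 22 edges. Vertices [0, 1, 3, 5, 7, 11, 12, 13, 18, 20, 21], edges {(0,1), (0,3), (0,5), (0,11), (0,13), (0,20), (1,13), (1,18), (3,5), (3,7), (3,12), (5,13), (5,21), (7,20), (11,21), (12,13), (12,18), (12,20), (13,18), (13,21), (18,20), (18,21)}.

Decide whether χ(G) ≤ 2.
The clique on vertices [0, 1, 13] has size 3 > 2, so it alone needs 3 colors.

No, G is not 2-colorable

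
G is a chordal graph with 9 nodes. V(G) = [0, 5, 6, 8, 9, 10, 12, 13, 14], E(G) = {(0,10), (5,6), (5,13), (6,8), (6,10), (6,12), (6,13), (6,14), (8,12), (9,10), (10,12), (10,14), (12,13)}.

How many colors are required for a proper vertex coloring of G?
χ(G) = 3

Clique number ω(G) = 3 (lower bound: χ ≥ ω).
The clique on [6, 8, 12] has size 3, forcing χ ≥ 3, and the coloring below uses 3 colors, so χ(G) = 3.
A valid 3-coloring: color 1: [0, 6, 9]; color 2: [8, 10, 13]; color 3: [5, 12, 14].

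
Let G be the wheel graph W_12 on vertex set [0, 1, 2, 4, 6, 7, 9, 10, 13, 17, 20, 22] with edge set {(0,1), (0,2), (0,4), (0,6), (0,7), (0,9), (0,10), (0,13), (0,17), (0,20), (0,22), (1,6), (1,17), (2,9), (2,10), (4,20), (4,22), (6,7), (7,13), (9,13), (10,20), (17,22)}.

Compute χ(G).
χ(G) = 4

Clique number ω(G) = 3 (lower bound: χ ≥ ω).
Odd cycle [22, 4, 20, 10, 2, 9, 13, 7, 6, 1, 17] needs 3 colors (χ ≥ 3).
Vertex 0 is adjacent to every vertex of [1, 2, 4, 6, 7, 9, 10, 13, 17, 20, 22], which already need 3 colors among themselves, so 0 needs a new color (χ ≥ 4).
The coloring below uses 4 colors, so χ(G) = 4.
A valid 4-coloring: color 1: [0]; color 2: [1, 2, 13, 20, 22]; color 3: [4, 7, 9, 10, 17]; color 4: [6].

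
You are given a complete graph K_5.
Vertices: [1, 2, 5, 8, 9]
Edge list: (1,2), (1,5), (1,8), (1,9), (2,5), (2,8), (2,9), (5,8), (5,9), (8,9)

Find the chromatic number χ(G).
Clique number ω(G) = 5 (lower bound: χ ≥ ω).
The clique on [1, 2, 5, 8, 9] has size 5, forcing χ ≥ 5, and the coloring below uses 5 colors, so χ(G) = 5.
A valid 5-coloring: color 1: [8]; color 2: [9]; color 3: [5]; color 4: [2]; color 5: [1].

χ(G) = 5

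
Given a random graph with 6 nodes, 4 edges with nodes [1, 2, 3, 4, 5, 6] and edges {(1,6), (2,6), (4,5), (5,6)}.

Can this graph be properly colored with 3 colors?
A valid 3-coloring: color 1: [3, 4, 6]; color 2: [1, 2, 5].
(χ(G) = 2 ≤ 3.)

Yes, G is 3-colorable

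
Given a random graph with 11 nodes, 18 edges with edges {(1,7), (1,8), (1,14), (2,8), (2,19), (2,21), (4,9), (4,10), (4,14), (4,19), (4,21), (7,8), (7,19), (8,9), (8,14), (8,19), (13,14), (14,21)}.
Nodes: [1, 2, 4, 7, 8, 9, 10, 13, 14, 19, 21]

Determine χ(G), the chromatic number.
χ(G) = 3

Clique number ω(G) = 3 (lower bound: χ ≥ ω).
The clique on [4, 14, 21] has size 3, forcing χ ≥ 3, and the coloring below uses 3 colors, so χ(G) = 3.
A valid 3-coloring: color 1: [4, 8, 13]; color 2: [2, 7, 9, 10, 14]; color 3: [1, 19, 21].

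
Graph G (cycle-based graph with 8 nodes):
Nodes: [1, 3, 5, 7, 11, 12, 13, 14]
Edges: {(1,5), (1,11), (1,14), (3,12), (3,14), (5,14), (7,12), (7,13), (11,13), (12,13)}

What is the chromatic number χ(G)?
Clique number ω(G) = 3 (lower bound: χ ≥ ω).
The clique on [1, 5, 14] has size 3, forcing χ ≥ 3, and the coloring below uses 3 colors, so χ(G) = 3.
A valid 3-coloring: color 1: [1, 3, 13]; color 2: [11, 12, 14]; color 3: [5, 7].

χ(G) = 3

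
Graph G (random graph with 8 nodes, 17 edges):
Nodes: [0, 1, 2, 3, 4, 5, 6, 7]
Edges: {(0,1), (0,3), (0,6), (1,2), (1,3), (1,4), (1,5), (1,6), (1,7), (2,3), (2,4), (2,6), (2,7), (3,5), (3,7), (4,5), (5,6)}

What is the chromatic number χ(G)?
χ(G) = 4

Clique number ω(G) = 4 (lower bound: χ ≥ ω).
The clique on [1, 2, 3, 7] has size 4, forcing χ ≥ 4, and the coloring below uses 4 colors, so χ(G) = 4.
A valid 4-coloring: color 1: [1]; color 2: [0, 2, 5]; color 3: [3, 4, 6]; color 4: [7].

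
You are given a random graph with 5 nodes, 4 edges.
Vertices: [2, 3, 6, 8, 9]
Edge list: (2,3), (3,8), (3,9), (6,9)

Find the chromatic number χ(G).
Clique number ω(G) = 2 (lower bound: χ ≥ ω).
The graph is bipartite (no odd cycle), so 2 colors suffice: χ(G) = 2.
A valid 2-coloring: color 1: [3, 6]; color 2: [2, 8, 9].

χ(G) = 2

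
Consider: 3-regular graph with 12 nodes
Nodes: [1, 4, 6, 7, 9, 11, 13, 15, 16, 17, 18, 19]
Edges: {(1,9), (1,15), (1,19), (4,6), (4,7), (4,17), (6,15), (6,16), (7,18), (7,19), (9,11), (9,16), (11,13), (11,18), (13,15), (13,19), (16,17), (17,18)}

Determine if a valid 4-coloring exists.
Yes, G is 4-colorable

A valid 4-coloring: color 1: [1, 6, 7, 11, 17]; color 2: [4, 15, 16, 18, 19]; color 3: [9, 13].
(χ(G) = 3 ≤ 4.)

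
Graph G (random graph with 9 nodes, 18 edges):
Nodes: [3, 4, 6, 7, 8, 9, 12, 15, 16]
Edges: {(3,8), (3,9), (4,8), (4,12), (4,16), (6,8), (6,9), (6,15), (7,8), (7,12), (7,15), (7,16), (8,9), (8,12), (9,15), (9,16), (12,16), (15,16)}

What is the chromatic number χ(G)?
χ(G) = 4

Clique number ω(G) = 3 (lower bound: χ ≥ ω).
Suppose a proper 3-coloring c exists. The clique [3, 8, 9] takes 3 distinct colors; by symmetry let c(3) = 1, c(8) = 2, c(9) = 3.
- Vertex 6: neighbors [8, 9] already have colors [2, 3] ⇒ c(6) = 1.
- Vertex 15: neighbors [6, 9] already have colors [1, 3] ⇒ c(15) = 2.
- Vertex 16: neighbors [15, 9] already have colors [2, 3] ⇒ c(16) = 1.
- Vertex 12: neighbors [16, 8] already have colors [1, 2] ⇒ c(12) = 3.
- Vertex 4: neighbors [16, 8, 12] already have colors [1, 2, 3] — all 3 colors blocked. Contradiction.
The forced assignments end in a contradiction, so G has no proper 3-coloring (χ ≥ 4).
The coloring below uses 4 colors, so χ(G) = 4.
A valid 4-coloring: color 1: [8, 15]; color 2: [9, 12]; color 3: [3, 6, 16]; color 4: [4, 7].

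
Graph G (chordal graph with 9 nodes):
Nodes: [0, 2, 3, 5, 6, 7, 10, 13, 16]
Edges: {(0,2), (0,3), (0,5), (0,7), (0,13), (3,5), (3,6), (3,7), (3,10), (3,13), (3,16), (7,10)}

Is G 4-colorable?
A valid 4-coloring: color 1: [2, 3]; color 2: [0, 6, 10, 16]; color 3: [5, 7, 13].
(χ(G) = 3 ≤ 4.)

Yes, G is 4-colorable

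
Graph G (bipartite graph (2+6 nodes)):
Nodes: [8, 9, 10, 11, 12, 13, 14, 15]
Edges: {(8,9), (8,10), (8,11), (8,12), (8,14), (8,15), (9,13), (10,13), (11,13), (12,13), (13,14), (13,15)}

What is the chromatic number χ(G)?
χ(G) = 2

Clique number ω(G) = 2 (lower bound: χ ≥ ω).
The graph is bipartite (no odd cycle), so 2 colors suffice: χ(G) = 2.
A valid 2-coloring: color 1: [8, 13]; color 2: [9, 10, 11, 12, 14, 15].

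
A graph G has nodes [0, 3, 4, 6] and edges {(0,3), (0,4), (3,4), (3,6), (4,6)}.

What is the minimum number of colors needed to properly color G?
Clique number ω(G) = 3 (lower bound: χ ≥ ω).
The clique on [0, 3, 4] has size 3, forcing χ ≥ 3, and the coloring below uses 3 colors, so χ(G) = 3.
A valid 3-coloring: color 1: [4]; color 2: [3]; color 3: [0, 6].

χ(G) = 3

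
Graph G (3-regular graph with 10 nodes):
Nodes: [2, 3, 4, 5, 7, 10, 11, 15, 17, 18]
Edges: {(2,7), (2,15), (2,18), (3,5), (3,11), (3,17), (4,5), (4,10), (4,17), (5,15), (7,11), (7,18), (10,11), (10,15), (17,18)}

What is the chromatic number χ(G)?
χ(G) = 3

Clique number ω(G) = 3 (lower bound: χ ≥ ω).
The clique on [2, 7, 18] has size 3, forcing χ ≥ 3, and the coloring below uses 3 colors, so χ(G) = 3.
A valid 3-coloring: color 1: [4, 11, 15, 18]; color 2: [3, 7, 10]; color 3: [2, 5, 17].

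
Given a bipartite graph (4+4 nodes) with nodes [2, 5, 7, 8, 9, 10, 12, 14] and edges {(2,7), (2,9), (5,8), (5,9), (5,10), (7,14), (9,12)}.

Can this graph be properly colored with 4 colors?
A valid 4-coloring: color 1: [2, 5, 12, 14]; color 2: [7, 8, 9, 10].
(χ(G) = 2 ≤ 4.)

Yes, G is 4-colorable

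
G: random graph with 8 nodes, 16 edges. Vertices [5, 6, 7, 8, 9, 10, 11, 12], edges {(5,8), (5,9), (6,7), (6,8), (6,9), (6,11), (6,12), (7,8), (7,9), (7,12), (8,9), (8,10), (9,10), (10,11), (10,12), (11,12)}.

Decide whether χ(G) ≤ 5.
Yes, G is 5-colorable

A valid 5-coloring: color 1: [9, 12]; color 2: [8, 11]; color 3: [5, 6, 10]; color 4: [7].
(χ(G) = 4 ≤ 5.)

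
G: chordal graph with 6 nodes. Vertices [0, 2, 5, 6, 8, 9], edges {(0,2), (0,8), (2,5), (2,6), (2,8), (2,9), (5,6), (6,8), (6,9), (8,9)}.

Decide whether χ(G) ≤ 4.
A valid 4-coloring: color 1: [2]; color 2: [5, 8]; color 3: [0, 6]; color 4: [9].
(χ(G) = 4 ≤ 4.)

Yes, G is 4-colorable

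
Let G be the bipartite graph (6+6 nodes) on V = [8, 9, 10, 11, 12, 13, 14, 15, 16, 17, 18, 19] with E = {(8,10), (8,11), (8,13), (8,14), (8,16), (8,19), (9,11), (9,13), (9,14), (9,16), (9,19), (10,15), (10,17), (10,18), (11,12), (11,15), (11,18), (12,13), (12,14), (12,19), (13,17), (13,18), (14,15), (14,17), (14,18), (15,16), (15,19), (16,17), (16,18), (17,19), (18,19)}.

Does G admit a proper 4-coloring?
A valid 4-coloring: color 1: [8, 9, 12, 15, 17, 18]; color 2: [10, 11, 13, 14, 16, 19].
(χ(G) = 2 ≤ 4.)

Yes, G is 4-colorable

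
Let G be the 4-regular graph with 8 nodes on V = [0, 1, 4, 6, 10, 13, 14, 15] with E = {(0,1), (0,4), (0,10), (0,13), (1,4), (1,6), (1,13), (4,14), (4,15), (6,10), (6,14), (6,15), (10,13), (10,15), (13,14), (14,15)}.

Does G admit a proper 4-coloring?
A valid 4-coloring: color 1: [0, 14]; color 2: [4, 6, 13]; color 3: [1, 10]; color 4: [15].
(χ(G) = 3 ≤ 4.)

Yes, G is 4-colorable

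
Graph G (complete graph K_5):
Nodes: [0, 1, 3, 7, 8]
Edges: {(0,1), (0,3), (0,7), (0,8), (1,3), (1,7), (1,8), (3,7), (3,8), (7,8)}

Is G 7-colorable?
A valid 7-coloring: color 1: [8]; color 2: [7]; color 3: [0]; color 4: [1]; color 5: [3].
(χ(G) = 5 ≤ 7.)

Yes, G is 7-colorable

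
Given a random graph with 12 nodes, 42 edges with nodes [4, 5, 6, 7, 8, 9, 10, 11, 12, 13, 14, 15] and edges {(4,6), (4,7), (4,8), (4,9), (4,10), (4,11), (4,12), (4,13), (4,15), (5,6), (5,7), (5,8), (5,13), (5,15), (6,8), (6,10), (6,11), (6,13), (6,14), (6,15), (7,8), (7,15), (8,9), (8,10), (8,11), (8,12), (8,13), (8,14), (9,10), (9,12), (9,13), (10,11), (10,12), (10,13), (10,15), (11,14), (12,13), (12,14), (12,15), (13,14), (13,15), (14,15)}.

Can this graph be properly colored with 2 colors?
No, G is not 2-colorable

The clique on vertices [4, 8, 9, 10, 12, 13] has size 6 > 2, so it alone needs 6 colors.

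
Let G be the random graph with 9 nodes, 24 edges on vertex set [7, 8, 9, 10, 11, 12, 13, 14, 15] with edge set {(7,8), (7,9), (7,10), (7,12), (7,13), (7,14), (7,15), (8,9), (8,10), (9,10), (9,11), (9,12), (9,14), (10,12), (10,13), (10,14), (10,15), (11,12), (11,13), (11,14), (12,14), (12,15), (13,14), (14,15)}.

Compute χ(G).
Clique number ω(G) = 5 (lower bound: χ ≥ ω).
The clique on [7, 9, 10, 12, 14] has size 5, forcing χ ≥ 5, and the coloring below uses 5 colors, so χ(G) = 5.
A valid 5-coloring: color 1: [7, 11]; color 2: [8, 14]; color 3: [10]; color 4: [9, 13, 15]; color 5: [12].

χ(G) = 5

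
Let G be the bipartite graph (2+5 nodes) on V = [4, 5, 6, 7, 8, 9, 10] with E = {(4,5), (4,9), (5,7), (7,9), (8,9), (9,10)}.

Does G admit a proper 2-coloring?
A valid 2-coloring: color 1: [5, 6, 9]; color 2: [4, 7, 8, 10].
(χ(G) = 2 ≤ 2.)

Yes, G is 2-colorable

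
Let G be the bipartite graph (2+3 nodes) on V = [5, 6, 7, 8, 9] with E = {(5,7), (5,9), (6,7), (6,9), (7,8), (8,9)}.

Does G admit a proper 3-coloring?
Yes, G is 3-colorable

A valid 3-coloring: color 1: [7, 9]; color 2: [5, 6, 8].
(χ(G) = 2 ≤ 3.)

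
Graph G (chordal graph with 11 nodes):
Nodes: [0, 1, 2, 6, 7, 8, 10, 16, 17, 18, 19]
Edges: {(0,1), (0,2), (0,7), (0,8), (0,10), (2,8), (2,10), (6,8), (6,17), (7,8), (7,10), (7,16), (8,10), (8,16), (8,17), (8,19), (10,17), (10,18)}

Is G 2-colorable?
No, G is not 2-colorable

The clique on vertices [0, 2, 8, 10] has size 4 > 2, so it alone needs 4 colors.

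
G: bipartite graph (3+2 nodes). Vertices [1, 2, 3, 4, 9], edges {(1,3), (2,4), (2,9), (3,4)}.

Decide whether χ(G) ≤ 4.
A valid 4-coloring: color 1: [1, 4, 9]; color 2: [2, 3].
(χ(G) = 2 ≤ 4.)

Yes, G is 4-colorable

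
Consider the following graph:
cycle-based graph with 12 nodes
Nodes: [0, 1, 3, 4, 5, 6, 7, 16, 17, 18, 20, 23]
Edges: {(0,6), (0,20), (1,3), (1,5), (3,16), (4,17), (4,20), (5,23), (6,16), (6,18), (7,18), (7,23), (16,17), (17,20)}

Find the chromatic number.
χ(G) = 3

Clique number ω(G) = 3 (lower bound: χ ≥ ω).
The clique on [4, 17, 20] has size 3, forcing χ ≥ 3, and the coloring below uses 3 colors, so χ(G) = 3.
A valid 3-coloring: color 1: [3, 5, 6, 7, 17]; color 2: [1, 16, 18, 20, 23]; color 3: [0, 4].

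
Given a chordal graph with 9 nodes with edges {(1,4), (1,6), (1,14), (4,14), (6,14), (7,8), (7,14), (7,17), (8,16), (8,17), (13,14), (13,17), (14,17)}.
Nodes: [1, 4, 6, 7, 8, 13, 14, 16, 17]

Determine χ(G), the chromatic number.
Clique number ω(G) = 3 (lower bound: χ ≥ ω).
The clique on [7, 8, 17] has size 3, forcing χ ≥ 3, and the coloring below uses 3 colors, so χ(G) = 3.
A valid 3-coloring: color 1: [8, 14]; color 2: [1, 16, 17]; color 3: [4, 6, 7, 13].

χ(G) = 3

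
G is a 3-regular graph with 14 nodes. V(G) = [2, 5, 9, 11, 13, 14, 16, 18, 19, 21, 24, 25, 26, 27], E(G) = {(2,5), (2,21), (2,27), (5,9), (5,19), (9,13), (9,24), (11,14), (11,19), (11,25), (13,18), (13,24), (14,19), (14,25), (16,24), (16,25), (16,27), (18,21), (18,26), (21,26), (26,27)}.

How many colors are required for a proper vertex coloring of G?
Clique number ω(G) = 3 (lower bound: χ ≥ ω).
The clique on [9, 13, 24] has size 3, forcing χ ≥ 3, and the coloring below uses 3 colors, so χ(G) = 3.
A valid 3-coloring: color 1: [2, 9, 11, 16, 18]; color 2: [5, 14, 21, 24, 27]; color 3: [13, 19, 25, 26].

χ(G) = 3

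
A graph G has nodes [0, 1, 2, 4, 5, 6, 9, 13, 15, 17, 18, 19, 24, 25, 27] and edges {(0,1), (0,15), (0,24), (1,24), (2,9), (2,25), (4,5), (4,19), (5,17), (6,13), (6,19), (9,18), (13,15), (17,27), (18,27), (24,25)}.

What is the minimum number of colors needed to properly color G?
Clique number ω(G) = 3 (lower bound: χ ≥ ω).
The clique on [0, 1, 24] has size 3, forcing χ ≥ 3, and the coloring below uses 3 colors, so χ(G) = 3.
A valid 3-coloring: color 1: [2, 4, 6, 15, 17, 18, 24]; color 2: [0, 5, 9, 13, 19, 25, 27]; color 3: [1].

χ(G) = 3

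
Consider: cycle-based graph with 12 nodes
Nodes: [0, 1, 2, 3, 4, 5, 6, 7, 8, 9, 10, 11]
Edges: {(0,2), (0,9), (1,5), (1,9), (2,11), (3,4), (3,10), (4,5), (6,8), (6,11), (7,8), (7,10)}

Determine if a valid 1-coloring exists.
Edge (0,9) forces its endpoints to differ, so 1 color is not enough.

No, G is not 1-colorable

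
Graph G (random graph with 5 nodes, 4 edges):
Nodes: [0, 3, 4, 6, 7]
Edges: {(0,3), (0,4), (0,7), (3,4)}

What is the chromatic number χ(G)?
χ(G) = 3

Clique number ω(G) = 3 (lower bound: χ ≥ ω).
The clique on [0, 3, 4] has size 3, forcing χ ≥ 3, and the coloring below uses 3 colors, so χ(G) = 3.
A valid 3-coloring: color 1: [0, 6]; color 2: [4, 7]; color 3: [3].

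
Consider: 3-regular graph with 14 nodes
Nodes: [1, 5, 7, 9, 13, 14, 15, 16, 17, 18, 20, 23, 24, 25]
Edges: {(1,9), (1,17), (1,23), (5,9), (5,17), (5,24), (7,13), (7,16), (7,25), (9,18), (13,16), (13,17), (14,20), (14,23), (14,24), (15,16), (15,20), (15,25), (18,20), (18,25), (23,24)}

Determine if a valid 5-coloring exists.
A valid 5-coloring: color 1: [7, 9, 15, 17, 23]; color 2: [1, 5, 14, 16, 18]; color 3: [13, 20, 24, 25].
(χ(G) = 3 ≤ 5.)

Yes, G is 5-colorable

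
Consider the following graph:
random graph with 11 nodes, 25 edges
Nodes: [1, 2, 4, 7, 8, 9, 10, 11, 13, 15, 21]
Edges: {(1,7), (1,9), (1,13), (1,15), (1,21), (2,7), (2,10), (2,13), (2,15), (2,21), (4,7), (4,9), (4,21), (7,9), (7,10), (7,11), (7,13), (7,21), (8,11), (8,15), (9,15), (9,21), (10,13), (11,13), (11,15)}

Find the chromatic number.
χ(G) = 4

Clique number ω(G) = 4 (lower bound: χ ≥ ω).
The clique on [1, 7, 9, 21] has size 4, forcing χ ≥ 4, and the coloring below uses 4 colors, so χ(G) = 4.
A valid 4-coloring: color 1: [7, 15]; color 2: [1, 4, 10, 11]; color 3: [8, 13, 21]; color 4: [2, 9].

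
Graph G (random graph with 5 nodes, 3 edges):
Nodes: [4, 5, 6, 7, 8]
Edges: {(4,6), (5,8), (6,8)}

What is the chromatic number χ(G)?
χ(G) = 2

Clique number ω(G) = 2 (lower bound: χ ≥ ω).
The graph is bipartite (no odd cycle), so 2 colors suffice: χ(G) = 2.
A valid 2-coloring: color 1: [4, 7, 8]; color 2: [5, 6].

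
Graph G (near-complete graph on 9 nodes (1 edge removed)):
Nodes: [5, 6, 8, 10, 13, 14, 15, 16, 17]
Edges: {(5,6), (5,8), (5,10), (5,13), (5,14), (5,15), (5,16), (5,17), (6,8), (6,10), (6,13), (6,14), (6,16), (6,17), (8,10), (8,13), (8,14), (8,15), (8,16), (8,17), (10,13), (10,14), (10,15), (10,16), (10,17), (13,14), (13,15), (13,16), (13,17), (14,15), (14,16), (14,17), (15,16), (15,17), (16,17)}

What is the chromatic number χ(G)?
χ(G) = 8

Clique number ω(G) = 8 (lower bound: χ ≥ ω).
The clique on [5, 6, 8, 10, 13, 14, 16, 17] has size 8, forcing χ ≥ 8, and the coloring below uses 8 colors, so χ(G) = 8.
A valid 8-coloring: color 1: [17]; color 2: [10]; color 3: [14]; color 4: [13]; color 5: [5]; color 6: [16]; color 7: [8]; color 8: [6, 15].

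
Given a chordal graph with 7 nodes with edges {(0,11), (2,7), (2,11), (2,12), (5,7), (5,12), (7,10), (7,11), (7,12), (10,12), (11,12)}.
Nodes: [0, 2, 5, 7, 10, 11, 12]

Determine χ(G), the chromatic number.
Clique number ω(G) = 4 (lower bound: χ ≥ ω).
The clique on [2, 7, 11, 12] has size 4, forcing χ ≥ 4, and the coloring below uses 4 colors, so χ(G) = 4.
A valid 4-coloring: color 1: [0, 7]; color 2: [12]; color 3: [5, 10, 11]; color 4: [2].

χ(G) = 4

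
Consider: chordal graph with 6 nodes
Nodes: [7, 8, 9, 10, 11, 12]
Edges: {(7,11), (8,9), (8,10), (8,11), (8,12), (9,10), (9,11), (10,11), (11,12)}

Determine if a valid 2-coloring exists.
The clique on vertices [8, 9, 10, 11] has size 4 > 2, so it alone needs 4 colors.

No, G is not 2-colorable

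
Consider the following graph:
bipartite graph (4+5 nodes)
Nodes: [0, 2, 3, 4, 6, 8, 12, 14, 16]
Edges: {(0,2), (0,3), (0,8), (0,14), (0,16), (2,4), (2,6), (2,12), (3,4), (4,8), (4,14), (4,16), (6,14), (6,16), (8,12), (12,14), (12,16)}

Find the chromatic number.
χ(G) = 2

Clique number ω(G) = 2 (lower bound: χ ≥ ω).
The graph is bipartite (no odd cycle), so 2 colors suffice: χ(G) = 2.
A valid 2-coloring: color 1: [0, 4, 6, 12]; color 2: [2, 3, 8, 14, 16].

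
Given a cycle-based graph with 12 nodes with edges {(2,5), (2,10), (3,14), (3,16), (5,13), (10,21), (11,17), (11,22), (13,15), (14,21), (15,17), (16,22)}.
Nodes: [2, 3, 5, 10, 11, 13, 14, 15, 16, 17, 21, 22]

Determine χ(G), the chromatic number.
χ(G) = 2

Clique number ω(G) = 2 (lower bound: χ ≥ ω).
The graph is bipartite (no odd cycle), so 2 colors suffice: χ(G) = 2.
A valid 2-coloring: color 1: [2, 3, 13, 17, 21, 22]; color 2: [5, 10, 11, 14, 15, 16].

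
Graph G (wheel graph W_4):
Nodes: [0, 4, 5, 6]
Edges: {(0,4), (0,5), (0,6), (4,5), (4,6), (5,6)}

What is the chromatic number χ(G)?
χ(G) = 4

Clique number ω(G) = 4 (lower bound: χ ≥ ω).
The clique on [0, 4, 5, 6] has size 4, forcing χ ≥ 4, and the coloring below uses 4 colors, so χ(G) = 4.
A valid 4-coloring: color 1: [6]; color 2: [4]; color 3: [5]; color 4: [0].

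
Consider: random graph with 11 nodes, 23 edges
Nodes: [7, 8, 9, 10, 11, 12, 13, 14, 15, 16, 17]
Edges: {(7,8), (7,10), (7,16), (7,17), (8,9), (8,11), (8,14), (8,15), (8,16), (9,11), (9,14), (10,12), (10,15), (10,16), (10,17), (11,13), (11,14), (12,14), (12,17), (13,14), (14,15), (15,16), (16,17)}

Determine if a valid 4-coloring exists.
Yes, G is 4-colorable

A valid 4-coloring: color 1: [14, 16]; color 2: [8, 10, 13]; color 3: [11, 15, 17]; color 4: [7, 9, 12].
(χ(G) = 4 ≤ 4.)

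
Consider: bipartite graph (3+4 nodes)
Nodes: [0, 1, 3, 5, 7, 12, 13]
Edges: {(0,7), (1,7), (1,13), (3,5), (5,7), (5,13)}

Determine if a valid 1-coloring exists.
No, G is not 1-colorable

Edge (0,7) forces its endpoints to differ, so 1 color is not enough.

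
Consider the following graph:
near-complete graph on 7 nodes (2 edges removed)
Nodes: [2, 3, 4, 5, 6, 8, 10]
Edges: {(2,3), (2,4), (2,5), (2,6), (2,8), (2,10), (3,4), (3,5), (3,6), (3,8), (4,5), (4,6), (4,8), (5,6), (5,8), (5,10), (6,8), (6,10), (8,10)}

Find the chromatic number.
Clique number ω(G) = 6 (lower bound: χ ≥ ω).
The clique on [2, 3, 4, 5, 6, 8] has size 6, forcing χ ≥ 6, and the coloring below uses 6 colors, so χ(G) = 6.
A valid 6-coloring: color 1: [8]; color 2: [5]; color 3: [2]; color 4: [6]; color 5: [4, 10]; color 6: [3].

χ(G) = 6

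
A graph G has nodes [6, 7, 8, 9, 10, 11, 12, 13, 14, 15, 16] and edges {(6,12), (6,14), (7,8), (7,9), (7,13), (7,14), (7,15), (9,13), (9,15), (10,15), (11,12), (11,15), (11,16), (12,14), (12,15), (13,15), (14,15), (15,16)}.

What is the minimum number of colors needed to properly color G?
χ(G) = 4

Clique number ω(G) = 4 (lower bound: χ ≥ ω).
The clique on [7, 9, 13, 15] has size 4, forcing χ ≥ 4, and the coloring below uses 4 colors, so χ(G) = 4.
A valid 4-coloring: color 1: [6, 8, 15]; color 2: [7, 10, 12, 16]; color 3: [11, 13, 14]; color 4: [9].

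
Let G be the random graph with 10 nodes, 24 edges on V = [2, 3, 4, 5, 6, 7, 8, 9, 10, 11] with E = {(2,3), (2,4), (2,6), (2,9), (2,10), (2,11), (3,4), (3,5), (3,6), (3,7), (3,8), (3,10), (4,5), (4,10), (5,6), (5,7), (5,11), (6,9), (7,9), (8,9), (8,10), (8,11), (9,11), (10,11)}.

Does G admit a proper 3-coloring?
No, G is not 3-colorable

The clique on vertices [2, 3, 4, 10] has size 4 > 3, so it alone needs 4 colors.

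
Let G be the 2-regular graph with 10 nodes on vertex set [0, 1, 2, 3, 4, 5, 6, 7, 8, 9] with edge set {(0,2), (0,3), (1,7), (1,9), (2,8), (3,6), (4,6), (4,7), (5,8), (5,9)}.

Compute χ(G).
χ(G) = 2

Clique number ω(G) = 2 (lower bound: χ ≥ ω).
The graph is bipartite (no odd cycle), so 2 colors suffice: χ(G) = 2.
A valid 2-coloring: color 1: [0, 6, 7, 8, 9]; color 2: [1, 2, 3, 4, 5].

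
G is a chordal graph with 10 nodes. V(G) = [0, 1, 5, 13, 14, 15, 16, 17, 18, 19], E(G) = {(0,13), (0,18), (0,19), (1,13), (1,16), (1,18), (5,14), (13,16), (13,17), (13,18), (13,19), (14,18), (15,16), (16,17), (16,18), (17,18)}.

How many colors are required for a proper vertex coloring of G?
Clique number ω(G) = 4 (lower bound: χ ≥ ω).
The clique on [1, 13, 16, 18] has size 4, forcing χ ≥ 4, and the coloring below uses 4 colors, so χ(G) = 4.
A valid 4-coloring: color 1: [5, 15, 18, 19]; color 2: [13, 14]; color 3: [0, 16]; color 4: [1, 17].

χ(G) = 4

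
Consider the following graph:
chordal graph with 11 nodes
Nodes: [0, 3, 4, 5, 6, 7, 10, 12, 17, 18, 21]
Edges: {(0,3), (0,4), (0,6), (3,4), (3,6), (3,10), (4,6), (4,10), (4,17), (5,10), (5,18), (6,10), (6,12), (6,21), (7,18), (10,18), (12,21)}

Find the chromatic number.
Clique number ω(G) = 4 (lower bound: χ ≥ ω).
The clique on [0, 3, 4, 6] has size 4, forcing χ ≥ 4, and the coloring below uses 4 colors, so χ(G) = 4.
A valid 4-coloring: color 1: [6, 17, 18]; color 2: [4, 5, 7, 12]; color 3: [0, 10, 21]; color 4: [3].

χ(G) = 4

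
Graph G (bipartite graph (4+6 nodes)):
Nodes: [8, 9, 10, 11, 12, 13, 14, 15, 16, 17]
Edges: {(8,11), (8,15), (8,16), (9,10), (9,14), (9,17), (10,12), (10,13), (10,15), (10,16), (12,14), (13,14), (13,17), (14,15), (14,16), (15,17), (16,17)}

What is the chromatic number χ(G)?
χ(G) = 2

Clique number ω(G) = 2 (lower bound: χ ≥ ω).
The graph is bipartite (no odd cycle), so 2 colors suffice: χ(G) = 2.
A valid 2-coloring: color 1: [8, 10, 14, 17]; color 2: [9, 11, 12, 13, 15, 16].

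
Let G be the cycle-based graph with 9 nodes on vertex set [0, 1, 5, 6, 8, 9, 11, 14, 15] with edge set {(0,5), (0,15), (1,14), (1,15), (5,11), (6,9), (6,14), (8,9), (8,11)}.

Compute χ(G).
Clique number ω(G) = 2 (lower bound: χ ≥ ω).
Odd cycle [9, 6, 14, 1, 15, 0, 5, 11, 8] needs 3 colors (χ ≥ 3).
The coloring below uses 3 colors, so χ(G) = 3.
A valid 3-coloring: color 1: [9, 11, 14, 15]; color 2: [0, 1, 6, 8]; color 3: [5].

χ(G) = 3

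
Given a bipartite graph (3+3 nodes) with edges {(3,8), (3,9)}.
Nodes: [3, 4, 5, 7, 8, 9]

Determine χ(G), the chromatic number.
χ(G) = 2

Clique number ω(G) = 2 (lower bound: χ ≥ ω).
The graph is bipartite (no odd cycle), so 2 colors suffice: χ(G) = 2.
A valid 2-coloring: color 1: [3, 4, 5, 7]; color 2: [8, 9].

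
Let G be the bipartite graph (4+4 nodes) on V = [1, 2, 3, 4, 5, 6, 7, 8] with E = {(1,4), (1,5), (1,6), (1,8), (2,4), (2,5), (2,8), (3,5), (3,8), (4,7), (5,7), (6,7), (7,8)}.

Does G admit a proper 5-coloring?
A valid 5-coloring: color 1: [4, 5, 6, 8]; color 2: [1, 2, 3, 7].
(χ(G) = 2 ≤ 5.)

Yes, G is 5-colorable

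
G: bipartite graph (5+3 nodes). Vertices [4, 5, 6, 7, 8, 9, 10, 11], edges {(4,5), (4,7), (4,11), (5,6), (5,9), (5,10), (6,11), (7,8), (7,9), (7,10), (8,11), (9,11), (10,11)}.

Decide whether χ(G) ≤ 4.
A valid 4-coloring: color 1: [5, 7, 11]; color 2: [4, 6, 8, 9, 10].
(χ(G) = 2 ≤ 4.)

Yes, G is 4-colorable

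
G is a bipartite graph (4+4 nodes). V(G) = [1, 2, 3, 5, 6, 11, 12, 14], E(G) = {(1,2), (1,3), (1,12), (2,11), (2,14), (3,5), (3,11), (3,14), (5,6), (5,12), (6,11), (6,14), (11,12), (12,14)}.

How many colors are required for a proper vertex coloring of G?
Clique number ω(G) = 2 (lower bound: χ ≥ ω).
The graph is bipartite (no odd cycle), so 2 colors suffice: χ(G) = 2.
A valid 2-coloring: color 1: [2, 3, 6, 12]; color 2: [1, 5, 11, 14].

χ(G) = 2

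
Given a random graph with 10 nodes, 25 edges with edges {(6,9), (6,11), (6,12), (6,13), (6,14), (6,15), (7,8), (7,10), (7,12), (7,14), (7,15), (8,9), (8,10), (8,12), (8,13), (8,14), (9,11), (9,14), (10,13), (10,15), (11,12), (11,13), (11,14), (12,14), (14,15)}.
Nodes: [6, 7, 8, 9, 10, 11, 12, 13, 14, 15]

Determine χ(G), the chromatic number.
Clique number ω(G) = 4 (lower bound: χ ≥ ω).
The clique on [7, 8, 12, 14] has size 4, forcing χ ≥ 4, and the coloring below uses 4 colors, so χ(G) = 4.
A valid 4-coloring: color 1: [10, 14]; color 2: [6, 7]; color 3: [8, 11, 15]; color 4: [9, 12, 13].

χ(G) = 4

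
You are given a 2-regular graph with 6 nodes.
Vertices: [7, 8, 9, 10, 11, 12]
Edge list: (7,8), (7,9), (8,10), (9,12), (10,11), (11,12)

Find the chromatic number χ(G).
Clique number ω(G) = 2 (lower bound: χ ≥ ω).
The graph is bipartite (no odd cycle), so 2 colors suffice: χ(G) = 2.
A valid 2-coloring: color 1: [7, 10, 12]; color 2: [8, 9, 11].

χ(G) = 2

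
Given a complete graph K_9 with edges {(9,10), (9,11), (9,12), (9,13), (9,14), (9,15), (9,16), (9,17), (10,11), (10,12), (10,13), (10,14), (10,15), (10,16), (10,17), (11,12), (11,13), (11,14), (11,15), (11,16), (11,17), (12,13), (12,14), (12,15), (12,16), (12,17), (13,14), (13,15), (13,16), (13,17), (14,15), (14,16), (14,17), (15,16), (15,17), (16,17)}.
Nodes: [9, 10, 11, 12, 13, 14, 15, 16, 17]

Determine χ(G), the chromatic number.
Clique number ω(G) = 9 (lower bound: χ ≥ ω).
The clique on [9, 10, 11, 12, 13, 14, 15, 16, 17] has size 9, forcing χ ≥ 9, and the coloring below uses 9 colors, so χ(G) = 9.
A valid 9-coloring: color 1: [12]; color 2: [10]; color 3: [17]; color 4: [11]; color 5: [15]; color 6: [16]; color 7: [9]; color 8: [14]; color 9: [13].

χ(G) = 9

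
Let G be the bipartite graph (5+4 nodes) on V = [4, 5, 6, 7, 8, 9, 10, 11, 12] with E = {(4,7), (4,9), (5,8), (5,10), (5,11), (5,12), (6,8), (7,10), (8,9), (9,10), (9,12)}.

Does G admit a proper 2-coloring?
A valid 2-coloring: color 1: [5, 6, 7, 9]; color 2: [4, 8, 10, 11, 12].
(χ(G) = 2 ≤ 2.)

Yes, G is 2-colorable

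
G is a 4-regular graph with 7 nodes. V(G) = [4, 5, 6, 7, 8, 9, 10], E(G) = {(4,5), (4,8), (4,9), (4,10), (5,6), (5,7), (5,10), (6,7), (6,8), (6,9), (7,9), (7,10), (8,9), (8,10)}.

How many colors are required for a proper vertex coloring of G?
χ(G) = 4

Clique number ω(G) = 3 (lower bound: χ ≥ ω).
Suppose a proper 3-coloring c exists. The clique [4, 5, 10] takes 3 distinct colors; by symmetry let c(4) = 1, c(5) = 2, c(10) = 3.
- Vertex 7: neighbors [5, 10] already have colors [2, 3] ⇒ c(7) = 1.
- Vertex 6: neighbors [7, 5] already have colors [1, 2] ⇒ c(6) = 3.
- Vertex 8: neighbors [4, 6] already have colors [1, 3] ⇒ c(8) = 2.
- Vertex 9: neighbors [4, 8, 6] already have colors [1, 2, 3] — all 3 colors blocked. Contradiction.
The forced assignments end in a contradiction, so G has no proper 3-coloring (χ ≥ 4).
The coloring below uses 4 colors, so χ(G) = 4.
A valid 4-coloring: color 1: [4, 7]; color 2: [9, 10]; color 3: [5, 8]; color 4: [6].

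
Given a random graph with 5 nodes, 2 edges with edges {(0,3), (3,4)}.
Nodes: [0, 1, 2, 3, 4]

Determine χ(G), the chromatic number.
χ(G) = 2

Clique number ω(G) = 2 (lower bound: χ ≥ ω).
The graph is bipartite (no odd cycle), so 2 colors suffice: χ(G) = 2.
A valid 2-coloring: color 1: [1, 2, 3]; color 2: [0, 4].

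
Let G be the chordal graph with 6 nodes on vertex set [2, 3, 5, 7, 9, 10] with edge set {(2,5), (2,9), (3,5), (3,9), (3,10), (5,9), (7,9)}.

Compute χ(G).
Clique number ω(G) = 3 (lower bound: χ ≥ ω).
The clique on [2, 5, 9] has size 3, forcing χ ≥ 3, and the coloring below uses 3 colors, so χ(G) = 3.
A valid 3-coloring: color 1: [9, 10]; color 2: [2, 3, 7]; color 3: [5].

χ(G) = 3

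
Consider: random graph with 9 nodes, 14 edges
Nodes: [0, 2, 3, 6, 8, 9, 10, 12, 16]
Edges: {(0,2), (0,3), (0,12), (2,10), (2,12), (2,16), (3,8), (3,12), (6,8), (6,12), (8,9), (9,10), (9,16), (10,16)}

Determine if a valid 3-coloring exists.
A valid 3-coloring: color 1: [8, 12, 16]; color 2: [2, 3, 6, 9]; color 3: [0, 10].
(χ(G) = 3 ≤ 3.)

Yes, G is 3-colorable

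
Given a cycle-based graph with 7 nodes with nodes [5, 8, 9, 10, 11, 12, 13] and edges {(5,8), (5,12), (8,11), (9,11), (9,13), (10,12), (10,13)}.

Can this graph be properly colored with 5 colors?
A valid 5-coloring: color 1: [5, 11, 13]; color 2: [8, 9, 12]; color 3: [10].
(χ(G) = 3 ≤ 5.)

Yes, G is 5-colorable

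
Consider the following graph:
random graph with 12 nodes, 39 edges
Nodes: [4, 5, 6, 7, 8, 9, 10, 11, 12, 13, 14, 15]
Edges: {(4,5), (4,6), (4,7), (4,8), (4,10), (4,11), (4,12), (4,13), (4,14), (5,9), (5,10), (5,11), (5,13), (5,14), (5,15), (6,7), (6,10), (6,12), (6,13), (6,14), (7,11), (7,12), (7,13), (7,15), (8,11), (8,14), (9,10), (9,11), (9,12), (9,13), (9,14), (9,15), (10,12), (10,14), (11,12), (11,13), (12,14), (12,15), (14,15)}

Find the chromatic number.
Clique number ω(G) = 5 (lower bound: χ ≥ ω).
The clique on [4, 6, 10, 12, 14] has size 5, forcing χ ≥ 5, and the coloring below uses 5 colors, so χ(G) = 5.
A valid 5-coloring: color 1: [4, 9]; color 2: [13, 14]; color 3: [5, 8, 12]; color 4: [7, 10]; color 5: [6, 11, 15].

χ(G) = 5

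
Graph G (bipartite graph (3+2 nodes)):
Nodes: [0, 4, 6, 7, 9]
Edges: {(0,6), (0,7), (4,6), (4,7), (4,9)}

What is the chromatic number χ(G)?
Clique number ω(G) = 2 (lower bound: χ ≥ ω).
The graph is bipartite (no odd cycle), so 2 colors suffice: χ(G) = 2.
A valid 2-coloring: color 1: [0, 4]; color 2: [6, 7, 9].

χ(G) = 2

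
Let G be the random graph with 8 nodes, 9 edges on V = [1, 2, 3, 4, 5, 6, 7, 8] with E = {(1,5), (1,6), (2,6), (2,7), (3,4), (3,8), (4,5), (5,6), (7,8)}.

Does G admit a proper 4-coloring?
Yes, G is 4-colorable

A valid 4-coloring: color 1: [4, 6, 7]; color 2: [2, 3, 5]; color 3: [1, 8].
(χ(G) = 3 ≤ 4.)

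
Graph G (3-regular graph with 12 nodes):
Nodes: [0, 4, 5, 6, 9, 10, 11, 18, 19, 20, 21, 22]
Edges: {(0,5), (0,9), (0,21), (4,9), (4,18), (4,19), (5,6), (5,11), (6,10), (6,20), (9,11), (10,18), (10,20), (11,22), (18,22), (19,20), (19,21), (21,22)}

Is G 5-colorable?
Yes, G is 5-colorable

A valid 5-coloring: color 1: [11, 18, 20, 21]; color 2: [5, 9, 10, 19, 22]; color 3: [0, 4, 6].
(χ(G) = 3 ≤ 5.)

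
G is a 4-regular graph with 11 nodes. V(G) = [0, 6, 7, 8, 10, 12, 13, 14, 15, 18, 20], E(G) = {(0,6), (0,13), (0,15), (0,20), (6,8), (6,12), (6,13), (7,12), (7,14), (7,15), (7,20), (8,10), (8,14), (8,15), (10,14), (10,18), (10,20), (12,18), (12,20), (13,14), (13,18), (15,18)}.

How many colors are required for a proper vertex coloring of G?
Clique number ω(G) = 3 (lower bound: χ ≥ ω).
The clique on [0, 6, 13] has size 3, forcing χ ≥ 3, and the coloring below uses 3 colors, so χ(G) = 3.
A valid 3-coloring: color 1: [6, 14, 18, 20]; color 2: [10, 12, 13, 15]; color 3: [0, 7, 8].

χ(G) = 3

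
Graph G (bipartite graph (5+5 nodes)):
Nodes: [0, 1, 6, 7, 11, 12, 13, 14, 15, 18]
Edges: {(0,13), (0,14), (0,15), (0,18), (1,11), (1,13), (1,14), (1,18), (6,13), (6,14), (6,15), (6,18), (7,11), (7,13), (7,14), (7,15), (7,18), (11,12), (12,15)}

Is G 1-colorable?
No, G is not 1-colorable

Edge (0,18) forces its endpoints to differ, so 1 color is not enough.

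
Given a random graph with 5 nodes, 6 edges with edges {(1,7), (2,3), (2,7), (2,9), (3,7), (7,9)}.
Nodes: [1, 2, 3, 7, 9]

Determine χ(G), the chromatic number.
χ(G) = 3

Clique number ω(G) = 3 (lower bound: χ ≥ ω).
The clique on [2, 7, 9] has size 3, forcing χ ≥ 3, and the coloring below uses 3 colors, so χ(G) = 3.
A valid 3-coloring: color 1: [7]; color 2: [1, 2]; color 3: [3, 9].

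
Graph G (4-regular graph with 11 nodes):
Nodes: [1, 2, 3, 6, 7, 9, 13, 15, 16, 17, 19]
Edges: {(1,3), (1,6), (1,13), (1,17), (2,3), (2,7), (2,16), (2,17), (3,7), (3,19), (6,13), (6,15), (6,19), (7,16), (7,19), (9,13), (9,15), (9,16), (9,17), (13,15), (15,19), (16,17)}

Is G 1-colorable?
No, G is not 1-colorable

The clique on vertices [1, 6, 13] has size 3 > 1, so it alone needs 3 colors.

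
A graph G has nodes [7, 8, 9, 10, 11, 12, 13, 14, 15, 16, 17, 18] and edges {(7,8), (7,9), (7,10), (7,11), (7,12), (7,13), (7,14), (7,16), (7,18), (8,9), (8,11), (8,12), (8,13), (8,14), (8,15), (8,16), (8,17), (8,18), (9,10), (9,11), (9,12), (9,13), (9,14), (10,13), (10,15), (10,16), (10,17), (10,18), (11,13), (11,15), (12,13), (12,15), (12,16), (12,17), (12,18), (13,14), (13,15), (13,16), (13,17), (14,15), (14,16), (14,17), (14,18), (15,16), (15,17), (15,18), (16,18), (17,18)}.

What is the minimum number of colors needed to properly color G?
χ(G) = 5

Clique number ω(G) = 5 (lower bound: χ ≥ ω).
The clique on [8, 12, 15, 16, 18] has size 5, forcing χ ≥ 5, and the coloring below uses 5 colors, so χ(G) = 5.
A valid 5-coloring: color 1: [8, 10]; color 2: [13, 18]; color 3: [7, 15]; color 4: [11, 12, 14]; color 5: [9, 16, 17].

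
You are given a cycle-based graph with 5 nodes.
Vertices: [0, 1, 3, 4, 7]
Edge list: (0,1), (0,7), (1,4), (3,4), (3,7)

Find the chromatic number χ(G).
χ(G) = 3

Clique number ω(G) = 2 (lower bound: χ ≥ ω).
Odd cycle [3, 7, 0, 1, 4] needs 3 colors (χ ≥ 3).
The coloring below uses 3 colors, so χ(G) = 3.
A valid 3-coloring: color 1: [1, 3]; color 2: [4, 7]; color 3: [0].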